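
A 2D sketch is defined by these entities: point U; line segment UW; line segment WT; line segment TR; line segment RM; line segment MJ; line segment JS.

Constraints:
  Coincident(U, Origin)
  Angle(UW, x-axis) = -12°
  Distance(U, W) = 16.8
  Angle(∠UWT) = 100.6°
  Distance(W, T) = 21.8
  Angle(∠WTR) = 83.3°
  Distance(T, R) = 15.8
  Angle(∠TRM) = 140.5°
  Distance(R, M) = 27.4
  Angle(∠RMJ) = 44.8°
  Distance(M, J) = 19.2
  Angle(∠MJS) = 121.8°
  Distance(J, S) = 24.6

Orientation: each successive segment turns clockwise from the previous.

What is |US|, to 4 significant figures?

28.37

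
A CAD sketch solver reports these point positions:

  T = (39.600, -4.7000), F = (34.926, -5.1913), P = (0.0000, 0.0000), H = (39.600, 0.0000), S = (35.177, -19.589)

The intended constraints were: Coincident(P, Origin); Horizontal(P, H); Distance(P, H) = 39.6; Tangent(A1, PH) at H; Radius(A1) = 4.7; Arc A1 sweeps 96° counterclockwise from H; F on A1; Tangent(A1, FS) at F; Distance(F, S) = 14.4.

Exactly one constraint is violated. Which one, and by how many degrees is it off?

Tangent(A1, FS) at F — off by 5.00°.

P = (0.00, 0.00) ✓; P.y = 0.00, H.y = 0.00 ✓; |PH| = 39.60 ✓; ∠(TH, HP) = 90.00° ✓; |TH| = 4.700 ✓; bearing(T→F) − bearing(T→H) = 96.00° ✓; |TF| = 4.700 ✓; ∠(TF, FS) = 95.00° ✗; |FS| = 14.40 ✓.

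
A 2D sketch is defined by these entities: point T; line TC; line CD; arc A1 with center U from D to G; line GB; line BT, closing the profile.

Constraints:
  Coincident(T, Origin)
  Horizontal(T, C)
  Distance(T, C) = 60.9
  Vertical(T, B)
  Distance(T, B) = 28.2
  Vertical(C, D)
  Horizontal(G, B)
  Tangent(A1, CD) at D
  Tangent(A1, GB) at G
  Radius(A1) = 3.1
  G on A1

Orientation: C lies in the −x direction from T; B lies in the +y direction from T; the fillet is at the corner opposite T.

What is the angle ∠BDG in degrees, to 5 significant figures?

42.086°

T is at the origin; TC is horizontal with |TC| = 60.9 and C on the −x side, so C = (-60.900, 0.0000). T and B share the same x with |TB| = 28.2 and B on the +y side, so B = (0.0000, 28.200). The virtual corner opposite T is at (-60.900, 28.200). Tangency of A1 to CD means the radius UD is perpendicular to CD and since A1 is tangent to GB there, UG ⟂ GB, with radius 3.1, so the center U sits 3.1 in from both sides at U = (-57.800, 25.100). That places the tangent points at D = (-60.900, 25.100) on CD and G = (-57.800, 28.200) on GB. Then cos ∠BDG = DB·DG / (|DB||DG|), giving 42.086°.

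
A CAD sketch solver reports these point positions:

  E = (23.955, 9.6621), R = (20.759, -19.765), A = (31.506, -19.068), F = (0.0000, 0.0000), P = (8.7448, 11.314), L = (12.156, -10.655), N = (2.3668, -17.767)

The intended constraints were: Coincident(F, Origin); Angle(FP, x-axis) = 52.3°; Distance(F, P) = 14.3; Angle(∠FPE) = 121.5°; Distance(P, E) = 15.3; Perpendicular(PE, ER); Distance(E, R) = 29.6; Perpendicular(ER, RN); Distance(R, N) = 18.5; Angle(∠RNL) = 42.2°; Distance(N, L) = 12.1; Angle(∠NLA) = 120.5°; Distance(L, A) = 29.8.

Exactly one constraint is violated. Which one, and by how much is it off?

Distance(L, A) = 29.8 — off by 8.70.

F = (0.00, 0.00) ✓; FP at 52.30° ✓; |FP| = 14.30 ✓; ∠FPE = 121.5° ✓; |PE| = 15.30 ✓; ∠(PE, ER) = 90.00° ✓; |ER| = 29.60 ✓; ∠(ER, RN) = 90.00° ✓; |RN| = 18.50 ✓; ∠RNL = 42.20° ✓; |NL| = 12.10 ✓; ∠NLA = 120.5° ✓; |LA| = 21.10 ✗.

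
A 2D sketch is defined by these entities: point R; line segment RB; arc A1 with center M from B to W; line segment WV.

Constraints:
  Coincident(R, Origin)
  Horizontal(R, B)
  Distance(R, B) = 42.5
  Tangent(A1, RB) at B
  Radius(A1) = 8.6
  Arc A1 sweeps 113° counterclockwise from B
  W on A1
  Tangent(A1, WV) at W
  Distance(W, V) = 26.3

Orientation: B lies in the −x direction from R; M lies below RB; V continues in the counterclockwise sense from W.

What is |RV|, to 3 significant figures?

54.0

R is at the origin; RB is horizontal with |RB| = 42.5 and B on the −x side, so B = (-42.5, 0.00). Tangency of A1 to RB means the radius MB is perpendicular to RB, so M = B + (0, -8.6) = (-42.5, -8.60). On A1, B sits at bearing 90° from M; a 113° counterclockwise sweep puts W at bearing 203°, so W = M + 8.6·(cos 203°, sin 203°) = (-50.4, -12.0). Tangency of A1 to WV means the radius MW is perpendicular to WV, so WV runs along (−sin 203°, cos 203°); with |WV| = 26.3, V = (-40.1, -36.2). Then |RV| = |V − R| = 54.0.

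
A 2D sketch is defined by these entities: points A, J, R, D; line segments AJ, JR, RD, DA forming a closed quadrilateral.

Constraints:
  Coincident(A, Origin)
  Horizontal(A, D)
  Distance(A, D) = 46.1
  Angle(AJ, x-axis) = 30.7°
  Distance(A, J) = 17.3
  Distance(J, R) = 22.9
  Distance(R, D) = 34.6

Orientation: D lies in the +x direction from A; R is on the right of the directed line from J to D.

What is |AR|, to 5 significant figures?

20.191

A is at the origin; A and D share the same y with |AD| = 46.1 and D in +x, so D = (46.1, 0). AJ runs at 30.7° with |AJ| = 17.3, so J = (14.875, 8.8324). R is determined by |JR| = 22.9 and |RD| = 34.6 together: it lies at the intersection of circle(J, 22.9) and circle(D, 34.6). With |JD| = 32.450, the foot of the radical line on JD is 5.8588 from J and the perpendicular offset is √(22.9² − 5.8588²) = 22.138. Taking the right-of-JD solution: R = (14.487, -14.064).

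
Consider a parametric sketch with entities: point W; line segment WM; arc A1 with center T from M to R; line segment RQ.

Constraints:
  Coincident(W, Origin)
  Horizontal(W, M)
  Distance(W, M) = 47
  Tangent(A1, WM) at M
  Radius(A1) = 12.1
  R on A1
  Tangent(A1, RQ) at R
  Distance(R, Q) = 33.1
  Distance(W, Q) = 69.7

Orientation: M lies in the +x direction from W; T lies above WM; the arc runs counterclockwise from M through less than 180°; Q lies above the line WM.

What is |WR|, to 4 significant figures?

60.63

W is at the origin; WM is horizontal with |WM| = 47.0 and M on the +x side, so M = (47.00, 0.000). A1 meets WM tangentially, so TM is at right angles to WM, so T = M + (0, 12.1) = (47.00, 12.10). Since TR ⟂ RQ (tangency), |TQ| = √(12.1² + 33.1²) = 35.24 regardless of where R sits on A1. So Q lies on both circle(W, 69.7) and circle(T, 35.24); the above-WM intersection is Q = (51.41, 47.07). R is the foot of the tangent from Q: R = (58.79, 14.80).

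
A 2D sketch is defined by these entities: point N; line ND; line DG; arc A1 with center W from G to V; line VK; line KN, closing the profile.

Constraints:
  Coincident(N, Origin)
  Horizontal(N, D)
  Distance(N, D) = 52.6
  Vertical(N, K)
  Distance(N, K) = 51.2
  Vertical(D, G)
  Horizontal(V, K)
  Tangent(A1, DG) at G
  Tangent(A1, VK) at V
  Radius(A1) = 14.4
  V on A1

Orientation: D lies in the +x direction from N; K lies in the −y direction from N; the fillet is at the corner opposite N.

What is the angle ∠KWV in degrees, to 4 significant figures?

69.35°

N is at the origin; N and D share the same y with |ND| = 52.6 and D on the +x side, so D = (52.60, 0.000). NK is vertical with |NK| = 51.2 and K on the −y side, so K = (0.000, -51.20). The virtual corner opposite N is at (52.60, -51.20). The tangent condition forces WG to be normal to DG and since A1 is tangent to VK there, WV ⟂ VK, with radius 14.4, so the center W sits 14.4 in from both sides at W = (38.20, -36.80). That places the tangent points at G = (52.60, -36.80) on DG and V = (38.20, -51.20) on VK. Then cos ∠KWV = WK·WV / (|WK||WV|), giving 69.35°.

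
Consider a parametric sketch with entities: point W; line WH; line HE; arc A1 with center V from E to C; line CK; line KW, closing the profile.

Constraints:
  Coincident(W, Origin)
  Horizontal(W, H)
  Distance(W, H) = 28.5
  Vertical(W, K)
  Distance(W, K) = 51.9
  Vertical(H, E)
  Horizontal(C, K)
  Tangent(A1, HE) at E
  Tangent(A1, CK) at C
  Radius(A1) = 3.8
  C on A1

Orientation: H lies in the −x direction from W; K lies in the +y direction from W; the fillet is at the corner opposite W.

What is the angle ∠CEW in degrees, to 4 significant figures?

104.4°

The virtual corner opposite W is at (-28.50, 51.90). Tangency of A1 to HE means the radius VE is perpendicular to HE and tangency of A1 to CK means the radius VC is perpendicular to CK, with radius 3.8, so the center V sits 3.8 in from both sides at V = (-24.70, 48.10). That places the tangent points at E = (-28.50, 48.10) on HE and C = (-24.70, 51.90) on CK. Then cos ∠CEW = EC·EW / (|EC||EW|), giving 104.4°.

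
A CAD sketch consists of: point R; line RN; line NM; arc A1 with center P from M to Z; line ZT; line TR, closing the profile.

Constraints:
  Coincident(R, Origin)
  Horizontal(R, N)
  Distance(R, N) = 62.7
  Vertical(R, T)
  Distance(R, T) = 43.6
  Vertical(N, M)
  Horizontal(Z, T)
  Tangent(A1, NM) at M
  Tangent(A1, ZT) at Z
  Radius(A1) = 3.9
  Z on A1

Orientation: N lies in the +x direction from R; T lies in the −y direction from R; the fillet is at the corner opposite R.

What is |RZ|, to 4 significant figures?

73.20

R is at the origin; R and N share the same y with |RN| = 62.7 and N on the +x side, so N = (62.70, 0.000). RT is vertical with |RT| = 43.6 and T on the −y side, so T = (0.000, -43.60). The virtual corner opposite R is at (62.70, -43.60). The tangent condition forces PM to be normal to NM and A1 meets ZT tangentially, so PZ is at right angles to ZT, with radius 3.9, so the center P sits 3.9 in from both sides at P = (58.80, -39.70). That places the tangent points at M = (62.70, -39.70) on NM and Z = (58.80, -43.60) on ZT. Then |RZ| = |Z − R| = 73.20.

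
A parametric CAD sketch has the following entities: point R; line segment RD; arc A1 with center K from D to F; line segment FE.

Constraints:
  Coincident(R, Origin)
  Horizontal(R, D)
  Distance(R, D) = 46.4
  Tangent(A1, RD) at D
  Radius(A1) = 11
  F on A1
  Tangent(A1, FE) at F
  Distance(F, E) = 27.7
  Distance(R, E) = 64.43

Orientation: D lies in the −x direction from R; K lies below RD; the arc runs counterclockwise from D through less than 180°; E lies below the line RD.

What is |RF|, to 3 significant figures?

58.7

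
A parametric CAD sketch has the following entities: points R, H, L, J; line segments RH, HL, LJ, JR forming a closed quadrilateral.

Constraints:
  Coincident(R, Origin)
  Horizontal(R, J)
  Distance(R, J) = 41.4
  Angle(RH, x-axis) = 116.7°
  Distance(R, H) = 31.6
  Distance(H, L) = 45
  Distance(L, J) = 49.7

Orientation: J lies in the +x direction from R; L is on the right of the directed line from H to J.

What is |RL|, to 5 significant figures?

16.931

R is at the origin; R and J share the same y with |RJ| = 41.4 and J in +x, so J = (41.4, 0). RH runs at 116.7° with |RH| = 31.6, so H = (-14.198, 28.231). L is determined by |HL| = 45.0 and |LJ| = 49.7 together: it lies at the intersection of circle(H, 45.0) and circle(J, 49.7). With |HJ| = 62.355, the foot of the radical line on HJ is 27.609 from H and the perpendicular offset is √(45.0² − 27.609²) = 35.535. Taking the right-of-HJ solution: L = (-5.6698, -15.954).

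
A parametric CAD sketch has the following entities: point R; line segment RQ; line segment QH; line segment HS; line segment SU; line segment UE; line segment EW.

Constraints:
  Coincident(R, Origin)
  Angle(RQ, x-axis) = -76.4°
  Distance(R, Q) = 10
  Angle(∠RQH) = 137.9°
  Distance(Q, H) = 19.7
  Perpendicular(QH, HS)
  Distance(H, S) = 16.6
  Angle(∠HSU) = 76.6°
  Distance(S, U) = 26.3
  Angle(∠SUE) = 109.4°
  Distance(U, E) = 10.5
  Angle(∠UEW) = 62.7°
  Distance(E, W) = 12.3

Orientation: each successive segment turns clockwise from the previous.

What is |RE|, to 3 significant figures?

6.66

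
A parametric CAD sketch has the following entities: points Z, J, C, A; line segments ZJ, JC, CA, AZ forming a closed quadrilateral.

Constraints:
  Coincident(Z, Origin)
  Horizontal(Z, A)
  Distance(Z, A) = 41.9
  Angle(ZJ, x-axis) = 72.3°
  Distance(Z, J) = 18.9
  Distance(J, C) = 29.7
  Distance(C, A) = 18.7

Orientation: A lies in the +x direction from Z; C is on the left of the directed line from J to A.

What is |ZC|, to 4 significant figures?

39.55

Z is at the origin; ZA is horizontal with |ZA| = 41.9 and A in +x, so A = (41.9, 0). ZJ runs at 72.3° with |ZJ| = 18.9, so J = (5.746, 18.01). C is determined by |JC| = 29.7 and |CA| = 18.7 together: it lies at the intersection of circle(J, 29.7) and circle(A, 18.7). With |JA| = 40.39, the foot of the radical line on JA is 26.79 from J and the perpendicular offset is √(29.7² − 26.79²) = 12.83. Taking the left-of-JA solution: C = (35.44, 17.55).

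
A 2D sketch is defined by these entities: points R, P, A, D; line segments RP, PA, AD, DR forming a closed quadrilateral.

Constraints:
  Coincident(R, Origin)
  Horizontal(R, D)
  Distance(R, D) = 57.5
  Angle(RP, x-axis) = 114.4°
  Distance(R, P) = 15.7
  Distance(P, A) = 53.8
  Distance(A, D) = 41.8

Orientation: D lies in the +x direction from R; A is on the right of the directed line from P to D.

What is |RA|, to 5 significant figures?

38.711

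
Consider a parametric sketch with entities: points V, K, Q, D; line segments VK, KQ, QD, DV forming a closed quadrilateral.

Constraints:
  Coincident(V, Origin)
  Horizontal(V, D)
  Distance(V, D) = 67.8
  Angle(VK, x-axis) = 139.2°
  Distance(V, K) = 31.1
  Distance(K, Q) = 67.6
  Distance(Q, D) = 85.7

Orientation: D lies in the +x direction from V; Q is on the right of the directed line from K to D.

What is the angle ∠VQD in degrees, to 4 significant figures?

51.78°

V is at the origin; VD is horizontal with |VD| = 67.8 and D in +x, so D = (67.8, 0). VK runs at 139.2° with |VK| = 31.1, so K = (-23.54, 20.32). Q is determined by |KQ| = 67.6 and |QD| = 85.7 together: it lies at the intersection of circle(K, 67.6) and circle(D, 85.7). With |KD| = 93.58, the foot of the radical line on KD is 31.96 from K and the perpendicular offset is √(67.6² − 31.96²) = 59.57. Taking the right-of-KD solution: Q = (-5.279, -44.76).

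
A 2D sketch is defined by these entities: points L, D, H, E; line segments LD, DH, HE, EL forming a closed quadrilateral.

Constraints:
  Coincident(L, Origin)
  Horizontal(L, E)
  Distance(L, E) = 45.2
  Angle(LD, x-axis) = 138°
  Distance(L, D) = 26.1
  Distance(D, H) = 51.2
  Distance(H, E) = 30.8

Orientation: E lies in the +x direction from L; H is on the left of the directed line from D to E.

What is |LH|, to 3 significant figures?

41.2

Checks: L.y = 0.00, E.y = 0.00 ✓; |DH| = 51.20 ✓; |HE| = 30.80 ✓.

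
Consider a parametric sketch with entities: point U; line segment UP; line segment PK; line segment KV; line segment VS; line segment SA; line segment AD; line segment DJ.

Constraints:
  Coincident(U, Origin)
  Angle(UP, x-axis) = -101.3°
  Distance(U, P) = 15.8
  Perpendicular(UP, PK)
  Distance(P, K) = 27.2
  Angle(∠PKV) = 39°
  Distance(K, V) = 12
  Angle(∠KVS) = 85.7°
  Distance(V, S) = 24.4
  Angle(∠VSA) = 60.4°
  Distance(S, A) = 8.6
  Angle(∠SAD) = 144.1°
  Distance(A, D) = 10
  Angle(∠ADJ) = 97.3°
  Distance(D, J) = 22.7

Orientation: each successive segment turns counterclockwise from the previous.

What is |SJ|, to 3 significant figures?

26.4

∠SAD = 144.1° gives AD at 19.5° from the x-axis; with |AD| = 10.0, D = (16.0, -27.6). ∠ADJ = 97.3° gives DJ at 102° from the x-axis; with |DJ| = 22.7, J = (11.2, -5.44). Then |SJ| = |J − S| = 26.4.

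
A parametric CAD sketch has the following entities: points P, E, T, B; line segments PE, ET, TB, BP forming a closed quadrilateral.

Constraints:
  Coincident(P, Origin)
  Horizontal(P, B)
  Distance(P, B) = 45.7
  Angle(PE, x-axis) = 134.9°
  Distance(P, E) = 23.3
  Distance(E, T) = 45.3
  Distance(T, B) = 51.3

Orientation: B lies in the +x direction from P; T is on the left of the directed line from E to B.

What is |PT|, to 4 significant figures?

48.21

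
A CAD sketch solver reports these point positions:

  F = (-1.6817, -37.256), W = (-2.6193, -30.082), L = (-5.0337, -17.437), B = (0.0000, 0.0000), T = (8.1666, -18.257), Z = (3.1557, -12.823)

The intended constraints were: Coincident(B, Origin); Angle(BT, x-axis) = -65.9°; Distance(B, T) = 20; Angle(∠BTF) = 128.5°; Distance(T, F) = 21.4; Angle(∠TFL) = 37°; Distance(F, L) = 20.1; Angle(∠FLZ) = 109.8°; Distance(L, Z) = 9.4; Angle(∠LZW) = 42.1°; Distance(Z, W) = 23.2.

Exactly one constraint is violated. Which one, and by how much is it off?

Distance(Z, W) = 23.2 — off by 5.00.

B = (0.00, 0.00) ✓; BT at -65.90° ✓; |BT| = 20.00 ✓; ∠BTF = 128.5° ✓; |TF| = 21.40 ✓; ∠TFL = 37.00° ✓; |FL| = 20.10 ✓; ∠FLZ = 109.8° ✓; |LZ| = 9.400 ✓; ∠LZW = 42.10° ✓; |ZW| = 18.20 ✗.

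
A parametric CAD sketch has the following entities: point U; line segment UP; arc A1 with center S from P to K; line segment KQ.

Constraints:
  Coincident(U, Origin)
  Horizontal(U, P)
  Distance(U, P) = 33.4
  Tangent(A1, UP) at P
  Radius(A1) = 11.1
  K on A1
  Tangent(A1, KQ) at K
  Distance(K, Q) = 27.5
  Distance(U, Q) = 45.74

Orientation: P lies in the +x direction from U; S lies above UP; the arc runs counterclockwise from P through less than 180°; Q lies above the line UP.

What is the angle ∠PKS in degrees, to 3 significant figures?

24.5°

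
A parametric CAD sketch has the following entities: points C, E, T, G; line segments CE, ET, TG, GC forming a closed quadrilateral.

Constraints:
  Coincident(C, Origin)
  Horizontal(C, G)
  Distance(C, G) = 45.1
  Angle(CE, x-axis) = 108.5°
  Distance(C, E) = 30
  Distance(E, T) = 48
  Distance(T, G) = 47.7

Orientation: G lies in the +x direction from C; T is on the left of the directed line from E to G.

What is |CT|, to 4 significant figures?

58.23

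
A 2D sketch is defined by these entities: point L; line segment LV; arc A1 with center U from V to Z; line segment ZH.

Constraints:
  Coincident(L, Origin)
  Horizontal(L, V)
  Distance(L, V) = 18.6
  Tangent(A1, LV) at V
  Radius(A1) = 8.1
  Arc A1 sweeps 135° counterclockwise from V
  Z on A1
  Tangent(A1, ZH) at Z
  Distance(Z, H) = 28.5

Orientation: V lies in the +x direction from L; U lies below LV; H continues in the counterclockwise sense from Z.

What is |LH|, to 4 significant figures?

47.38

L is at the origin; L and V share the same y with |LV| = 18.6 and V on the +x side, so V = (18.60, 0.000). The tangent condition forces UV to be normal to LV, so U = V + (0, -8.1) = (18.60, -8.100). On A1, V sits at bearing 90° from U; a 135° counterclockwise sweep puts Z at bearing 225°, so Z = U + 8.1·(cos 225°, sin 225°) = (12.87, -13.83). A1 meets ZH tangentially, so UZ is at right angles to ZH, so ZH runs along (−sin 225°, cos 225°); with |ZH| = 28.5, H = (33.02, -33.98). Then |LH| = |H − L| = 47.38.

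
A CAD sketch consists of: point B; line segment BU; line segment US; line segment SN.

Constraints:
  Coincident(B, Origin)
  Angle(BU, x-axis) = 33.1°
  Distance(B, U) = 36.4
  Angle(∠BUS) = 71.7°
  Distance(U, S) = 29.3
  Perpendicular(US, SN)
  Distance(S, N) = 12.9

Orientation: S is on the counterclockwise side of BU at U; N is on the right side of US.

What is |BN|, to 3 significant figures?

50.7

∠BUS = 71.7°, so US runs at 33.1° + (180° − 71.7°) = 141° from the x-axis; with |US| = 29.3, S = U + 29.3·(cos 141°, sin 141°) = (7.59, 38.2). US ⟂ SN; with |SN| = 12.9 on the right of US, N = S + 12.9·(0.624, 0.782) = (15.6, 48.2). Then |BN| = |N − B| = 50.7.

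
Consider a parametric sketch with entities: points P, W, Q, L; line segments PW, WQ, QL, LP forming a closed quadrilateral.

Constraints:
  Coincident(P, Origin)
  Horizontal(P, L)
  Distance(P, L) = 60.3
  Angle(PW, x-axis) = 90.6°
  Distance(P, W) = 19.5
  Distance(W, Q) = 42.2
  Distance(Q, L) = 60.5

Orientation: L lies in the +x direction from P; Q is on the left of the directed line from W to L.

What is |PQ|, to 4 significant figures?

58.14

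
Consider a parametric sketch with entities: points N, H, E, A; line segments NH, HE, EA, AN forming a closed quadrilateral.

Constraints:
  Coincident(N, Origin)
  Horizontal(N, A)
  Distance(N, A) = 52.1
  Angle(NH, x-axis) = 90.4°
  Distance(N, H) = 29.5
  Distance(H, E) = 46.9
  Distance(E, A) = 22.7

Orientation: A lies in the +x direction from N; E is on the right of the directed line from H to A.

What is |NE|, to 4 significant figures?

30.87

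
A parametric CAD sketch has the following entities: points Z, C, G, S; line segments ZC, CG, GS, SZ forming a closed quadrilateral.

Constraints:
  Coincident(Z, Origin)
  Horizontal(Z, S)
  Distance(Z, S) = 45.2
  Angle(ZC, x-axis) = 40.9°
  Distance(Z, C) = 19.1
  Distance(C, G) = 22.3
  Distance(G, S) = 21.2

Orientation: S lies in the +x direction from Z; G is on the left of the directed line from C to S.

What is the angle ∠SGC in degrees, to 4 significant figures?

99.50°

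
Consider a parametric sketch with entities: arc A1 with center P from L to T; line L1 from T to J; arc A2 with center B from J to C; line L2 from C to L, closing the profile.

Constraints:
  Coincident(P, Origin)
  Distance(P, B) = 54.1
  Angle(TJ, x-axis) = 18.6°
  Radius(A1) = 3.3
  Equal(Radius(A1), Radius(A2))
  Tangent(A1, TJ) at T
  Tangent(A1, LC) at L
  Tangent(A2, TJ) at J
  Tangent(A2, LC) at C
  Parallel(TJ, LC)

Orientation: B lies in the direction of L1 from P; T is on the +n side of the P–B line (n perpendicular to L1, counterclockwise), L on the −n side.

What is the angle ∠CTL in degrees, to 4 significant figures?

83.04°

The slot axis is L1's direction at 18.6°, so u = (cos 18.6°, sin 18.6°) = (0.9478, 0.3190) and n = (−sin 18.6°, cos 18.6°) = (-0.3190, 0.9478). P is at the origin and B lies 54.1 along u from P, so B = 54.1·u = (51.27, 17.26). Tangency of A1 to both parallel lines with radius 3.3 puts T and L at P ± 3.3·n: T = (-1.053, 3.128), L = (1.053, -3.128). Equal radii place J and C the same way about B: J = B + 3.3·n = (50.22, 20.38), C = B − 3.3·n = (52.33, 14.13). Then cos ∠CTL = TC·TL / (|TC||TL|), giving 83.04°.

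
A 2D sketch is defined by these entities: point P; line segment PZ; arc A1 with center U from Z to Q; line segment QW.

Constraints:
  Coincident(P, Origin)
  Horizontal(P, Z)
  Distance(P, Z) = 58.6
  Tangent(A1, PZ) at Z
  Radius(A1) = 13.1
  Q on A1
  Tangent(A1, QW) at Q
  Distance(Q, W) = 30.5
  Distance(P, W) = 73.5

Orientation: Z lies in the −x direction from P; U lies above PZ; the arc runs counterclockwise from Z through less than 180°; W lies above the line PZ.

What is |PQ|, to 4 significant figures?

49.62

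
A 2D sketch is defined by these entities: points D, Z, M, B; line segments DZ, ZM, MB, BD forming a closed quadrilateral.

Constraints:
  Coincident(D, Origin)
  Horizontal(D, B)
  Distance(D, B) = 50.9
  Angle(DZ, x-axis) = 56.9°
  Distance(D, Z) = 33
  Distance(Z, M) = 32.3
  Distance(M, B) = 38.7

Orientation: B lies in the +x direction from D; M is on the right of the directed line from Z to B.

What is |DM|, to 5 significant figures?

13.105

D is at the origin; DB is horizontal with |DB| = 50.9 and B in +x, so B = (50.9, 0). DZ runs at 56.9° with |DZ| = 33.0, so Z = (18.021, 27.645). M is determined by |ZM| = 32.3 and |MB| = 38.7 together: it lies at the intersection of circle(Z, 32.3) and circle(B, 38.7). With |ZB| = 42.956, the foot of the radical line on ZB is 16.189 from Z and the perpendicular offset is √(32.3² − 16.189²) = 27.950. Taking the right-of-ZB solution: M = (12.425, -4.1668).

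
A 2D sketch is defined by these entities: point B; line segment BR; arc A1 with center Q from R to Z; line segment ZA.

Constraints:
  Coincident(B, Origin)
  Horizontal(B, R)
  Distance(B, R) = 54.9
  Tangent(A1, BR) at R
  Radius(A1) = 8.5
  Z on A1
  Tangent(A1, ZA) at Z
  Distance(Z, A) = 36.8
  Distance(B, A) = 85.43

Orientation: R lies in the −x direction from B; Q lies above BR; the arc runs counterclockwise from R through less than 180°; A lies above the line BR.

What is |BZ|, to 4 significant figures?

51.10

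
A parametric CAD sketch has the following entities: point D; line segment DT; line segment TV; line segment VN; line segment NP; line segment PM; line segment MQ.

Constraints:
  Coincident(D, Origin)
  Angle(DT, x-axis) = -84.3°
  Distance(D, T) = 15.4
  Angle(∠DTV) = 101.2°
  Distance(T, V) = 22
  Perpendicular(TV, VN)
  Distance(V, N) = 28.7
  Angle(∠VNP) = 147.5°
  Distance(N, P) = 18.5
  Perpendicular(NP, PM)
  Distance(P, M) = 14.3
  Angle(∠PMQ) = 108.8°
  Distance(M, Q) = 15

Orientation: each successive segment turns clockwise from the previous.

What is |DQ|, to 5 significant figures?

9.5378

D is at the origin; DT runs at -84.3° with length 15.4, so T = (1.5295, -15.324). ∠DTV = 101.2° gives TV at -163.10° from the x-axis; with |TV| = 22.0, V = (-19.520, -21.719). TV ⟂ VN, so VN runs at 106.90°; with |VN| = 28.7, N = (-27.864, 5.7412). ∠VNP = 147.5° gives NP at 74.400° from the x-axis; with |NP| = 18.5, P = (-22.889, 23.560). The perpendicularity gives PM at right angles to NP, so PM runs at -15.600°; with |PM| = 14.3, M = (-9.1153, 19.714). ∠PMQ = 108.8° gives MQ at -86.800° from the x-axis; with |MQ| = 15.0, Q = (-8.2780, 4.7376). Then |DQ| = |Q − D| = 9.5378.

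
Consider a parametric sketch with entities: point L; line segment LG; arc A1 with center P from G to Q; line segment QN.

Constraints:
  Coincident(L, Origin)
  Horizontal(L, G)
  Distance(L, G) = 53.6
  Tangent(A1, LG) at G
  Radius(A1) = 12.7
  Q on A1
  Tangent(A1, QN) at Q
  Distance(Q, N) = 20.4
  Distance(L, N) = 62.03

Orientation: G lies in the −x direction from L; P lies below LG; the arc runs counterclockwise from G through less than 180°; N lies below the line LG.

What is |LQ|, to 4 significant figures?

66.67

L is at the origin; LG is horizontal with |LG| = 53.6 and G on the −x side, so G = (-53.60, 0.000). Since A1 is tangent to LG there, PG ⟂ LG, so P = G + (0, -12.7) = (-53.60, -12.70). Since PQ ⟂ QN (tangency), |PN| = √(12.7² + 20.4²) = 24.03 regardless of where Q sits on A1. So N lies on both circle(L, 62.03) and circle(P, 24.03); the below-LG intersection is N = (-50.17, -36.48). Q is the foot of the tangent from N: Q = (-63.31, -20.88).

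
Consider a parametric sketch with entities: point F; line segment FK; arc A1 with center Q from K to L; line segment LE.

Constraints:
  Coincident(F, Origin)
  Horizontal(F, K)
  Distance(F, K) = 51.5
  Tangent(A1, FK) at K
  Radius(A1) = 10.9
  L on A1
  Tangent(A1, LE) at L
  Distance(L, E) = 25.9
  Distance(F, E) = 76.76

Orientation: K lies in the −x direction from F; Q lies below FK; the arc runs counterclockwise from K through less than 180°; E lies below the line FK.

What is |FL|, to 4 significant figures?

62.38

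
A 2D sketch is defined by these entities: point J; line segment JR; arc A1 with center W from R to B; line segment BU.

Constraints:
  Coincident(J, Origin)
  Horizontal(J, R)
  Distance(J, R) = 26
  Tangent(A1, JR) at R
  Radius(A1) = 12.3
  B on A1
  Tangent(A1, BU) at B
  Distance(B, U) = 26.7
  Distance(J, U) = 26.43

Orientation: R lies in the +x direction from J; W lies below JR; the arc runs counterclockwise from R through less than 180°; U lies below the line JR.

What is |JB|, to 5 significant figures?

16.868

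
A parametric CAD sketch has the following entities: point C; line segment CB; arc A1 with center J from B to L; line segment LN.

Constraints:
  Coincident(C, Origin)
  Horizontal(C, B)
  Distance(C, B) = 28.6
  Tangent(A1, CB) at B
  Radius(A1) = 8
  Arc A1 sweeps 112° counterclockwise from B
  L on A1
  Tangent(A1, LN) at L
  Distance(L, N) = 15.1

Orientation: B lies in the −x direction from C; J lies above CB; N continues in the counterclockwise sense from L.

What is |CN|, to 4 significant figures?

36.68

C is at the origin; CB is horizontal with |CB| = 28.6 and B on the −x side, so B = (-28.60, 0.000). A1 meets CB tangentially, so JB is at right angles to CB, so J = B + (0, 8) = (-28.60, 8.000). On A1, B sits at bearing -90° from J; a 112° counterclockwise sweep puts L at bearing 22°, so L = J + 8.0·(cos 22°, sin 22°) = (-21.18, 11.00). Since A1 is tangent to LN there, JL ⟂ LN, so LN runs along (−sin 22°, cos 22°); with |LN| = 15.1, N = (-26.84, 25.00). Then |CN| = |N − C| = 36.68.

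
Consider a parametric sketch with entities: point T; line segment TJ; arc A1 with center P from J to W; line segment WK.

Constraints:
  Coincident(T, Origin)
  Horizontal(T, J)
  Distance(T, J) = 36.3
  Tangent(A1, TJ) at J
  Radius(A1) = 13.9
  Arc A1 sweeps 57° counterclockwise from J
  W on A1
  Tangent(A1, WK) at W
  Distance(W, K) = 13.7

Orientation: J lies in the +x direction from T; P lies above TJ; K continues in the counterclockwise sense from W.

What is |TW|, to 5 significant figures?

48.373

T is at the origin; TJ is horizontal with |TJ| = 36.3 and J on the +x side, so J = (36.300, 0.0000). Tangency of A1 to TJ means the radius PJ is perpendicular to TJ, so P = J + (0, 13.9) = (36.300, 13.900). On A1, J sits at bearing -90° from P; a 57° counterclockwise sweep puts W at bearing -33°, so W = P + 13.9·(cos -33°, sin -33°) = (47.958, 6.3295). Then |TW| = |W − T| = 48.373.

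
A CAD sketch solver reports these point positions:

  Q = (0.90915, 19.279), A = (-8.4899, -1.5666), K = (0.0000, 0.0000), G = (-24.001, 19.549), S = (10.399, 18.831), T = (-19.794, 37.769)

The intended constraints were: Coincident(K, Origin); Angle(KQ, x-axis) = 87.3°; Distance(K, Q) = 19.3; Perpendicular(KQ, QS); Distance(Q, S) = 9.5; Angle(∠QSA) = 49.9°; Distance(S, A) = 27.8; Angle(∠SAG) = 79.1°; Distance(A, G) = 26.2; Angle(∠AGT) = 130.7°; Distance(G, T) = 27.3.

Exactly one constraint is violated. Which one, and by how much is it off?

Distance(G, T) = 27.3 — off by 8.60.

K = (0.00, 0.00) ✓; KQ at 87.30° ✓; |KQ| = 19.30 ✓; ∠(KQ, QS) = 90.00° ✓; |QS| = 9.500 ✓; ∠QSA = 49.90° ✓; |SA| = 27.80 ✓; ∠SAG = 79.10° ✓; |AG| = 26.20 ✓; ∠AGT = 130.7° ✓; |GT| = 18.70 ✗.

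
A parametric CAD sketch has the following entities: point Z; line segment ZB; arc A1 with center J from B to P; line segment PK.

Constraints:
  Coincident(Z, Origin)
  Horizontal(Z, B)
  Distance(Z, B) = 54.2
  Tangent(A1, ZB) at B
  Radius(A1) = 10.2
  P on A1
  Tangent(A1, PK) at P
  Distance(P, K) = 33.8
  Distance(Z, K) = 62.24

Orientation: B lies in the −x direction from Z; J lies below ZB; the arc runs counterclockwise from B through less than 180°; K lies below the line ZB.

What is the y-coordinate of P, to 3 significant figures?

-15.8

Z is at the origin; ZB is horizontal with |ZB| = 54.2 and B on the −x side, so B = (-54.2, 0.00). Tangency of A1 to ZB means the radius JB is perpendicular to ZB, so J = B + (0, -10.2) = (-54.2, -10.2). Since JP ⟂ PK (tangency), |JK| = √(10.2² + 33.8²) = 35.3 regardless of where P sits on A1. So K lies on both circle(Z, 62.24) and circle(J, 35.3); the below-ZB intersection is K = (-44.0, -44.0). P is the foot of the tangent from K: P = (-62.7, -15.8).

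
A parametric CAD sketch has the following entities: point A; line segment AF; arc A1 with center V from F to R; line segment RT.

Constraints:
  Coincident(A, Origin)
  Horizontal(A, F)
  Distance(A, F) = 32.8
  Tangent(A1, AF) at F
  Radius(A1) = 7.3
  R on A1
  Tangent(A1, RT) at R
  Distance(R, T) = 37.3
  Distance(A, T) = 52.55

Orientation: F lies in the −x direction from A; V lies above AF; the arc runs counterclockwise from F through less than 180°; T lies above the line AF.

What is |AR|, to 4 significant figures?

26.63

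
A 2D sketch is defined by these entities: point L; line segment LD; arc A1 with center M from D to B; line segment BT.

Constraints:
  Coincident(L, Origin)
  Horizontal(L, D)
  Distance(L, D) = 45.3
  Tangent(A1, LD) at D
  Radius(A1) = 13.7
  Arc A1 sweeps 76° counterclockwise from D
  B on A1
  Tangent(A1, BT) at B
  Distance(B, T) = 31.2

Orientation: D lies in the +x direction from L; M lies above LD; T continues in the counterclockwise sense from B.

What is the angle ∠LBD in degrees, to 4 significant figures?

27.95°

L is at the origin; LD is horizontal with |LD| = 45.3 and D on the +x side, so D = (45.30, 0.000). A1 meets LD tangentially, so MD is at right angles to LD, so M = D + (0, 13.7) = (45.30, 13.70). On A1, D sits at bearing -90° from M; a 76° counterclockwise sweep puts B at bearing -14°, so B = M + 13.7·(cos -14°, sin -14°) = (58.59, 10.39). Then cos ∠LBD = BL·BD / (|BL||BD|), giving 27.95°.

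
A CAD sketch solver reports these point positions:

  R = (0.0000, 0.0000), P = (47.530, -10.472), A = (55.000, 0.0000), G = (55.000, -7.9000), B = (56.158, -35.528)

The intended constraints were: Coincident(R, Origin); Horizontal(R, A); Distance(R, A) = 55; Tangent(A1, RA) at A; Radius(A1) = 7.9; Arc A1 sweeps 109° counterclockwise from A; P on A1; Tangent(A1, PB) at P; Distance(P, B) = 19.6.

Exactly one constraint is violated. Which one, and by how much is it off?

Distance(P, B) = 19.6 — off by 6.90.

R = (0.00, 0.00) ✓; R.y = 0.00, A.y = 0.00 ✓; |RA| = 55.00 ✓; ∠(GA, AR) = 90.00° ✓; |GA| = 7.900 ✓; bearing(G→P) − bearing(G→A) = 109.0° ✓; |GP| = 7.900 ✓; ∠(GP, PB) = 90.00° ✓; |PB| = 26.50 ✗.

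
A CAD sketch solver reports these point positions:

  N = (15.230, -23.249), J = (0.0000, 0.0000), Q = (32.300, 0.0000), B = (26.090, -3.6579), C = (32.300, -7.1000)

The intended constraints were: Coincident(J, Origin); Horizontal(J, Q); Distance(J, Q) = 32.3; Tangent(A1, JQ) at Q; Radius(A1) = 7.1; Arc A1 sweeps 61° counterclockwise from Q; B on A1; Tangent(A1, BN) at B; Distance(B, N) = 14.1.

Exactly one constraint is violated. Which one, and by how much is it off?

Distance(B, N) = 14.1 — off by 8.30.

J = (0.00, 0.00) ✓; J.y = 0.00, Q.y = 0.00 ✓; |JQ| = 32.30 ✓; ∠(CQ, QJ) = 90.00° ✓; |CQ| = 7.100 ✓; bearing(C→B) − bearing(C→Q) = 61.00° ✓; |CB| = 7.100 ✓; ∠(CB, BN) = 90.00° ✓; |BN| = 22.40 ✗.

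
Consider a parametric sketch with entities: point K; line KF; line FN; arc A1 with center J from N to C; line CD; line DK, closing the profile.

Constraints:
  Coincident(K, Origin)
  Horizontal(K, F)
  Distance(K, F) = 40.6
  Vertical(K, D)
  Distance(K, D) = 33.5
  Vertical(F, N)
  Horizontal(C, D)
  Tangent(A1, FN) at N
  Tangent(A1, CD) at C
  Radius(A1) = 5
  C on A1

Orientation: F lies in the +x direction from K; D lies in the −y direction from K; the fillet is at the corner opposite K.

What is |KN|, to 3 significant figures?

49.6

K is at the origin; KF is horizontal with |KF| = 40.6 and F on the +x side, so F = (40.6, 0.00). KD is vertical with |KD| = 33.5 and D on the −y side, so D = (0.00, -33.5). The virtual corner opposite K is at (40.6, -33.5). The tangent condition forces JN to be normal to FN and tangency of A1 to CD means the radius JC is perpendicular to CD, with radius 5.0, so the center J sits 5.0 in from both sides at J = (35.6, -28.5). That places the tangent points at N = (40.6, -28.5) on FN and C = (35.6, -33.5) on CD. Then |KN| = |N − K| = 49.6.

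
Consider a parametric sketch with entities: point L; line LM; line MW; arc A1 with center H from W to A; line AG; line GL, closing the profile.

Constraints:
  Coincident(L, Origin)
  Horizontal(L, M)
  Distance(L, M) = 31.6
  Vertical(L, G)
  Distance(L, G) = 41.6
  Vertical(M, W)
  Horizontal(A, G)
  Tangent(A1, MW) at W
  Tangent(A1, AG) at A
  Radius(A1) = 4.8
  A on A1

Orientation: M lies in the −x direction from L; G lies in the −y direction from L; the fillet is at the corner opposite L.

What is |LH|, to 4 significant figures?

45.52

LG is vertical with |LG| = 41.6 and G on the −y side, so G = (0.000, -41.60). The virtual corner opposite L is at (-31.60, -41.60). A1 meets MW tangentially, so HW is at right angles to MW and since A1 is tangent to AG there, HA ⟂ AG, with radius 4.8, so the center H sits 4.8 in from both sides at H = (-26.80, -36.80). Then |LH| = |H − L| = 45.52.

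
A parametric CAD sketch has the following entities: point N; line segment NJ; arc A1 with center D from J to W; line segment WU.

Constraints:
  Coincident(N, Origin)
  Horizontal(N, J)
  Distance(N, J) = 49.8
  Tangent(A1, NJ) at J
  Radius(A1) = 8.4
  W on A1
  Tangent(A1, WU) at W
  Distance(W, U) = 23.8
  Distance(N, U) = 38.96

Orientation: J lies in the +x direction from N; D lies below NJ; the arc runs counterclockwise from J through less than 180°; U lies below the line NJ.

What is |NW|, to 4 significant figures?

42.80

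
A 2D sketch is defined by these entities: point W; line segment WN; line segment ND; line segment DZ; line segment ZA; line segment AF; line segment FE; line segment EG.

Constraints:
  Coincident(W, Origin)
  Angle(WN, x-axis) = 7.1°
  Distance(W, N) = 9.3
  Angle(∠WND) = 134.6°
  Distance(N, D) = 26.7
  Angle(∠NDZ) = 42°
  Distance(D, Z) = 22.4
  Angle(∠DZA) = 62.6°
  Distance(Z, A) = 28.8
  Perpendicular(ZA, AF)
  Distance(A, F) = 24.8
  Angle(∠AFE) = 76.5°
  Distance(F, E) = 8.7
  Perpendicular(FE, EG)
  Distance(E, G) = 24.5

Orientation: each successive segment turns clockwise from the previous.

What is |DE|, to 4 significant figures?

10.44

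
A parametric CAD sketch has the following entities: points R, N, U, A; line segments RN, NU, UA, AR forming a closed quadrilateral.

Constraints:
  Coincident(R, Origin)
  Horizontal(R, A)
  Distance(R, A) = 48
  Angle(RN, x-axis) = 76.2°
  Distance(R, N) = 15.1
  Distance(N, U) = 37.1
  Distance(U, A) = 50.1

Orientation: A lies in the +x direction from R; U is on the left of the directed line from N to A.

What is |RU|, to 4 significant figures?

51.40

R is at the origin; RA is horizontal with |RA| = 48.0 and A in +x, so A = (48.0, 0). RN runs at 76.2° with |RN| = 15.1, so N = (3.602, 14.66). U is determined by |NU| = 37.1 and |UA| = 50.1 together: it lies at the intersection of circle(N, 37.1) and circle(A, 50.1). With |NA| = 46.76, the foot of the radical line on NA is 11.26 from N and the perpendicular offset is √(37.1² − 11.26²) = 35.35. Taking the left-of-NA solution: U = (25.38, 44.70).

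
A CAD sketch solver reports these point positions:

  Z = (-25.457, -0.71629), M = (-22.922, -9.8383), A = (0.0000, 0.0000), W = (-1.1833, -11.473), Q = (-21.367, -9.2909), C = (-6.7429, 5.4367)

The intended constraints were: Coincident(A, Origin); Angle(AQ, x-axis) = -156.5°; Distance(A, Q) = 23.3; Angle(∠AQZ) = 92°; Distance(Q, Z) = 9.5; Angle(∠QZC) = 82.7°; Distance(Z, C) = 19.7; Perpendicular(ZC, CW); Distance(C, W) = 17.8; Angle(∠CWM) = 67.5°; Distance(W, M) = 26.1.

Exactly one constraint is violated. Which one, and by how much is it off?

Distance(W, M) = 26.1 — off by 4.30.

A = (0.00, 0.00) ✓; AQ at -156.5° ✓; |AQ| = 23.30 ✓; ∠AQZ = 92.00° ✓; |QZ| = 9.500 ✓; ∠QZC = 82.70° ✓; |ZC| = 19.70 ✓; ∠(ZC, CW) = 90.00° ✓; |CW| = 17.80 ✓; ∠CWM = 67.50° ✓; |WM| = 21.80 ✗.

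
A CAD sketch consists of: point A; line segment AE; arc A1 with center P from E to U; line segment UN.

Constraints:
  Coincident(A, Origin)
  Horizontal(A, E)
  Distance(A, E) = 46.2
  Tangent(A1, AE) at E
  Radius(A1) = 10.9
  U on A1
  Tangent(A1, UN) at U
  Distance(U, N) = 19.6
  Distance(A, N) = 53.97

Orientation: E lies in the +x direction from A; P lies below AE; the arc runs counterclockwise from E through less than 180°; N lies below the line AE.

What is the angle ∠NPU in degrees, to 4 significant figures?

60.92°

Checks: |PU| = 10.90 ✓; ∠(PU, UN) = 90.00° ✓; |UN| = 19.60 ✓; |AN| = 53.97 ✓.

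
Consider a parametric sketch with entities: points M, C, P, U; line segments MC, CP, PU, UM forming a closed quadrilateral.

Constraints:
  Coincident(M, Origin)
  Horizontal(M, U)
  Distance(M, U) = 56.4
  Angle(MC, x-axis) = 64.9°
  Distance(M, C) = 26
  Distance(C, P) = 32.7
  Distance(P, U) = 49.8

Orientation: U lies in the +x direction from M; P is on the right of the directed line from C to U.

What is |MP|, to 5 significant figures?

11.624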